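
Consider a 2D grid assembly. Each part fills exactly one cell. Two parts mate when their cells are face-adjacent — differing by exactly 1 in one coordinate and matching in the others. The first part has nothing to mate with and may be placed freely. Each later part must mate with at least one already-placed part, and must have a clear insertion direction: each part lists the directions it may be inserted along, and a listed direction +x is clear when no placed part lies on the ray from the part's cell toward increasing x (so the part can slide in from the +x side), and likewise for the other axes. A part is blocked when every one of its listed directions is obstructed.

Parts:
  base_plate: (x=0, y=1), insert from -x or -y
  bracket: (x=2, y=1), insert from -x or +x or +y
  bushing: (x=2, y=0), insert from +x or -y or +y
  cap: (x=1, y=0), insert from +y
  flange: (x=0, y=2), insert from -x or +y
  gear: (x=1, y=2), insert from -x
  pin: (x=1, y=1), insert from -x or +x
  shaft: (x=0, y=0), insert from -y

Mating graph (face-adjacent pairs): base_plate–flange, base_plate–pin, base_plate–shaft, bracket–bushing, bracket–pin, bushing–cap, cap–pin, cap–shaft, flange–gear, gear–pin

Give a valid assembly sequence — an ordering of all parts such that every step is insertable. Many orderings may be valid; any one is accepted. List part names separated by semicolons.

shaft; cap; pin; bracket; bushing; base_plate; gear; flange

1. shaft@(0, 0) [-y clear] — {shaft}
2. cap@(1, 0) [+y clear] — {cap, shaft}
3. pin@(1, 1) [-x clear] — {cap, pin, shaft}
4. bracket@(2, 1) [+x clear] — {bracket, cap, pin, shaft}
5. bushing@(2, 0) [+x clear] — {bracket, bushing, cap, pin, shaft}
6. base_plate@(0, 1) [-x clear] — {base_plate, bracket, bushing, cap, pin, shaft}
7. gear@(1, 2) [-x clear] — {base_plate, bracket, bushing, cap, gear, pin, shaft}
8. flange@(0, 2) [-x clear] — {base_plate, bracket, bushing, cap, flange, gear, pin, shaft}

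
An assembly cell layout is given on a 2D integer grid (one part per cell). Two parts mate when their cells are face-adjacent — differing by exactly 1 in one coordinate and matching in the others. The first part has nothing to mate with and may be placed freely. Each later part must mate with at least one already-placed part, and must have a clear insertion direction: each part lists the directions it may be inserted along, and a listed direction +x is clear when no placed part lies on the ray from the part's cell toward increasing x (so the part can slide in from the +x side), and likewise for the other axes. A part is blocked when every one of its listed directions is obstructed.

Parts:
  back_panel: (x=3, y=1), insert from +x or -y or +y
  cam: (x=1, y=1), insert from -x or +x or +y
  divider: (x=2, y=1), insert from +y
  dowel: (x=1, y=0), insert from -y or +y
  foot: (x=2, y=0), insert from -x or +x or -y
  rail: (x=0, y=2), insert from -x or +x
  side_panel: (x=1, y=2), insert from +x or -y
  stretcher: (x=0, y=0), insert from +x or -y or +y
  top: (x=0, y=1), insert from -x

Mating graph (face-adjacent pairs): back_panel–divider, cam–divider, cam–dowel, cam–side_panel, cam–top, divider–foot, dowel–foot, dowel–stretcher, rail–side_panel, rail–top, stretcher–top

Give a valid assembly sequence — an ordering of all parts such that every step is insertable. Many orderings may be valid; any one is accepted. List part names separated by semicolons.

1. stretcher@(0, 0) [+x clear] — {stretcher}
2. top@(0, 1) [-x clear] — {stretcher, top}
3. cam@(1, 1) [+x clear] — {cam, stretcher, top}
4. side_panel@(1, 2) [+x clear] — {cam, side_panel, stretcher, top}
5. divider@(2, 1) [+y clear] — {cam, divider, side_panel, stretcher, top}
6. foot@(2, 0) [+x clear] — {cam, divider, foot, side_panel, stretcher, top}
7. rail@(0, 2) [-x clear] — {cam, divider, foot, rail, side_panel, stretcher, top}
8. dowel@(1, 0) [-y clear] — {cam, divider, dowel, foot, rail, side_panel, stretcher, top}
9. back_panel@(3, 1) [+x clear] — {back_panel, cam, divider, dowel, foot, rail, side_panel, stretcher, top}

stretcher; top; cam; side_panel; divider; foot; rail; dowel; back_panel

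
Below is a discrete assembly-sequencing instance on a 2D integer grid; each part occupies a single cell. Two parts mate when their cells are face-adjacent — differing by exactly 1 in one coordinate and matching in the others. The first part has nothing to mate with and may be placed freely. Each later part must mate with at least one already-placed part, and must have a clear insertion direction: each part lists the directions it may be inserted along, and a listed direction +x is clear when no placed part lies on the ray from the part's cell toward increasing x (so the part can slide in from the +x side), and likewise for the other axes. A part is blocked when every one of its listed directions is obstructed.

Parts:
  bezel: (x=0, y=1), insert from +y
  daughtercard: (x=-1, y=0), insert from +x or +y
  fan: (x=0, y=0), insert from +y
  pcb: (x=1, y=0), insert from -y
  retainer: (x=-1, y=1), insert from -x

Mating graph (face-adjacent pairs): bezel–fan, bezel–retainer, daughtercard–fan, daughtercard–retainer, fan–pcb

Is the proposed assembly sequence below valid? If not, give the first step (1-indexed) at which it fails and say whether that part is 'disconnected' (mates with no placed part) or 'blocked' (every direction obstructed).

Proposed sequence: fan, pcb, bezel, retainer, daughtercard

1. fan@(0, 0) [+y clear] — {fan}
2. pcb@(1, 0) [-y clear] — {fan, pcb}
3. bezel@(0, 1) [+y clear] — {bezel, fan, pcb}
4. retainer@(-1, 1) [-x clear] — {bezel, fan, pcb, retainer}
5. daughtercard@(-1, 0) — +x/+y all obstructed ⇒ blocked

Invalid at step 5 (blocked)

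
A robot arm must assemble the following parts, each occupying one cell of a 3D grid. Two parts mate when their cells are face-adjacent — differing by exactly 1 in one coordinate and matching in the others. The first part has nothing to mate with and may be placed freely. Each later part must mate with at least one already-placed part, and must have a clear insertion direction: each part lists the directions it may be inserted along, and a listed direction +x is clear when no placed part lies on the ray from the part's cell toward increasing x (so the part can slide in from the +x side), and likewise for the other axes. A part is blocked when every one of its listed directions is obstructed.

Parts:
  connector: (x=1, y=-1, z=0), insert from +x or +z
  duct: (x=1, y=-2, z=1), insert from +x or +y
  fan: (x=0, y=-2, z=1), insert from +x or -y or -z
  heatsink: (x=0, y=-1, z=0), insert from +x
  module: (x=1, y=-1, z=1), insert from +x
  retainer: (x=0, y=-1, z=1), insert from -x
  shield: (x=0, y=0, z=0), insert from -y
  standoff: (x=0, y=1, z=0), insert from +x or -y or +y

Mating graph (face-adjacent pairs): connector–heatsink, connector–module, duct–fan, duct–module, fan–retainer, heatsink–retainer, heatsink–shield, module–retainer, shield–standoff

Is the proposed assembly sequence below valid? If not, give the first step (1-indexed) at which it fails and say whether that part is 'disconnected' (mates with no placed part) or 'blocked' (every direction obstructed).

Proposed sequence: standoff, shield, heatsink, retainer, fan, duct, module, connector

Valid

1. standoff@(0, 1, 0) [+x clear] — {standoff}
2. shield@(0, 0, 0) [-y clear] — {shield, standoff}
3. heatsink@(0, -1, 0) [+x clear] — {heatsink, shield, standoff}
4. retainer@(0, -1, 1) [-x clear] — {heatsink, retainer, shield, standoff}
5. fan@(0, -2, 1) [+x clear] — {fan, heatsink, retainer, shield, standoff}
6. duct@(1, -2, 1) [+x clear] — {duct, fan, heatsink, retainer, shield, standoff}
7. module@(1, -1, 1) [+x clear] — {duct, fan, heatsink, module, retainer, shield, standoff}
8. connector@(1, -1, 0) [+x clear] — {connector, duct, fan, heatsink, module, retainer, shield, standoff}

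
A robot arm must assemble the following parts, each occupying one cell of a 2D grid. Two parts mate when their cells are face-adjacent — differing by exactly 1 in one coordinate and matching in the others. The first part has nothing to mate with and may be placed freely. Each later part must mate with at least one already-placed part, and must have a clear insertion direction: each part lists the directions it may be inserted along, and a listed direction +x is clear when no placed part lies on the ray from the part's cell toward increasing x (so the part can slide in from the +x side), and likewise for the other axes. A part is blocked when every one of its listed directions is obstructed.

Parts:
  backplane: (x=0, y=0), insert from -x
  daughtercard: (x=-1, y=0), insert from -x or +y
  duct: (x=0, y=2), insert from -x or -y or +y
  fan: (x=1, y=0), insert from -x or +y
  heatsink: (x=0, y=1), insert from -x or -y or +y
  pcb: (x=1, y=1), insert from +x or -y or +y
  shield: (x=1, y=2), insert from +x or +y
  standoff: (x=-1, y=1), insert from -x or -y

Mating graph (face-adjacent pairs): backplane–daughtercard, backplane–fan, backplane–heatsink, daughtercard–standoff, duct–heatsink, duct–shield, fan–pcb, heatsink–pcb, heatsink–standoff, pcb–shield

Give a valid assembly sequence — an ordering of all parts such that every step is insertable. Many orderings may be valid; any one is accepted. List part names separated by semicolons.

pcb; heatsink; duct; shield; fan; backplane; daughtercard; standoff

1. pcb@(1, 1) [+x clear] — {pcb}
2. heatsink@(0, 1) [-x clear] — {heatsink, pcb}
3. duct@(0, 2) [-x clear] — {duct, heatsink, pcb}
4. shield@(1, 2) [+x clear] — {duct, heatsink, pcb, shield}
5. fan@(1, 0) [-x clear] — {duct, fan, heatsink, pcb, shield}
6. backplane@(0, 0) [-x clear] — {backplane, duct, fan, heatsink, pcb, shield}
7. daughtercard@(-1, 0) [-x clear] — {backplane, daughtercard, duct, fan, heatsink, pcb, shield}
8. standoff@(-1, 1) [-x clear] — {backplane, daughtercard, duct, fan, heatsink, pcb, shield, standoff}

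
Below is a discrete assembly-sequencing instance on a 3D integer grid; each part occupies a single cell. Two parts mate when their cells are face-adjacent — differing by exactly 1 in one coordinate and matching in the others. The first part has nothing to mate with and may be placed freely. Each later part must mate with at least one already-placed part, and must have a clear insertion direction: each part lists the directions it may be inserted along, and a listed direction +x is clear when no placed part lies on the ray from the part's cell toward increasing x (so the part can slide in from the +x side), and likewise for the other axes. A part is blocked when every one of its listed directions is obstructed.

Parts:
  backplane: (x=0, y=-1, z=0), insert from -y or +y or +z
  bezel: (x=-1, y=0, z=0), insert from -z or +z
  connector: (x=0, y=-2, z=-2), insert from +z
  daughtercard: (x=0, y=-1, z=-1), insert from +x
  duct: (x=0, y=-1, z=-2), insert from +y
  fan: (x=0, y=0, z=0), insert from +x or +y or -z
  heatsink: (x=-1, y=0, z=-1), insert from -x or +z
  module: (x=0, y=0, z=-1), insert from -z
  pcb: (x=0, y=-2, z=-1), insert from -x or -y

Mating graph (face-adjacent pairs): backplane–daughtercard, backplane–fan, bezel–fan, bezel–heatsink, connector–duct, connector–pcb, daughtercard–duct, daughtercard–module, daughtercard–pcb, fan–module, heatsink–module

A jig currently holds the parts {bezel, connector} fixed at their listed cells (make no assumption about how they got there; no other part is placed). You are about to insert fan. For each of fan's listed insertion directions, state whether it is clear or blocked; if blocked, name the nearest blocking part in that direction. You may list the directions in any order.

+x: clear; +y: clear; -z: clear

+x: ray from fan(0, 0, 0) has no placed part ⇒ clear
+y: ray from fan(0, 0, 0) has no placed part ⇒ clear
-z: ray from fan(0, 0, 0) has no placed part ⇒ clear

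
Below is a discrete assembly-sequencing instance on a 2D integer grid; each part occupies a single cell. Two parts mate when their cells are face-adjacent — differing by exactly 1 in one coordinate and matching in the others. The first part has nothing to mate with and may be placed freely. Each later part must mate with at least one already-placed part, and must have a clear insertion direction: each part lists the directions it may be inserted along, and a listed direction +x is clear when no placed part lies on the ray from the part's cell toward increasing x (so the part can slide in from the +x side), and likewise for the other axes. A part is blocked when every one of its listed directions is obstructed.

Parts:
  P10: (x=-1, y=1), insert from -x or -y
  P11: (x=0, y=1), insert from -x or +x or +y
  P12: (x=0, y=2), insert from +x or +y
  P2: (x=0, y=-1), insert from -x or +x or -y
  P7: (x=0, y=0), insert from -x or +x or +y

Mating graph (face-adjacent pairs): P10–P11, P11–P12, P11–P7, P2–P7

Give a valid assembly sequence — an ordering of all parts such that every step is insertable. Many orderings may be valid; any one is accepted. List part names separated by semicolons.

P7; P2; P11; P10; P12

1. P7@(0, 0) [-x clear] — {P7}
2. P2@(0, -1) [-x clear] — {P2, P7}
3. P11@(0, 1) [-x clear] — {P11, P2, P7}
4. P10@(-1, 1) [-x clear] — {P10, P11, P2, P7}
5. P12@(0, 2) [+x clear] — {P10, P11, P12, P2, P7}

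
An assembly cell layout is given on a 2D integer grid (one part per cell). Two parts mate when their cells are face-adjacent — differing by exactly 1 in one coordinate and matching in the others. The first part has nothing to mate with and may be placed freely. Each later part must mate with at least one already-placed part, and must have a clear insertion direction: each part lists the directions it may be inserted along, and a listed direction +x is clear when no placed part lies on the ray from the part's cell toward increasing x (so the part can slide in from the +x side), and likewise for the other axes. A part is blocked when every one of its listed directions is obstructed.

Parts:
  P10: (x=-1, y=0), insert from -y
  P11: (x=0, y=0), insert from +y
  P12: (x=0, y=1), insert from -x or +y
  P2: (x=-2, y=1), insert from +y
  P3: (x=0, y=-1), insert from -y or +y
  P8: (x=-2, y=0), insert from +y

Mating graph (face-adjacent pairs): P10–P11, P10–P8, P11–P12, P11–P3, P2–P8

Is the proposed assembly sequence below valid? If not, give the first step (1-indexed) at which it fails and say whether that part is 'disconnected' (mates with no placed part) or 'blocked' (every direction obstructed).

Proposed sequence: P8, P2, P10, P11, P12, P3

1. P8@(-2, 0) [+y clear] — {P8}
2. P2@(-2, 1) [+y clear] — {P2, P8}
3. P10@(-1, 0) [-y clear] — {P10, P2, P8}
4. P11@(0, 0) [+y clear] — {P10, P11, P2, P8}
5. P12@(0, 1) [+y clear] — {P10, P11, P12, P2, P8}
6. P3@(0, -1) [-y clear] — {P10, P11, P12, P2, P3, P8}

Valid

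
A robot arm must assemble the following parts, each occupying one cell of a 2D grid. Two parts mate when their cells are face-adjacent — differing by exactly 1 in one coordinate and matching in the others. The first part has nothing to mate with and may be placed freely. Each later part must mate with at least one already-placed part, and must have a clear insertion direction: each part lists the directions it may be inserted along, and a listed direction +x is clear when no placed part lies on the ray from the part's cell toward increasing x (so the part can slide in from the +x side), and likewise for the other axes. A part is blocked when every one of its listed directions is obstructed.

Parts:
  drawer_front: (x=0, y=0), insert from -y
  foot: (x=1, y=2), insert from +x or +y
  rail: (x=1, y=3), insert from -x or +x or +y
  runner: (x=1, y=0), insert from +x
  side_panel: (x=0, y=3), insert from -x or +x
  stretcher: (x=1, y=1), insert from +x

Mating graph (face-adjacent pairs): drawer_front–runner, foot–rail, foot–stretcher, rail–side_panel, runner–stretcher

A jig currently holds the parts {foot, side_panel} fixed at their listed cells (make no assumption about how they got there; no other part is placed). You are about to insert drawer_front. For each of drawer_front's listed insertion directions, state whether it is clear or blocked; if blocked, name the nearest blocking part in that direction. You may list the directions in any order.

-y: ray from drawer_front(0, 0) has no placed part ⇒ clear

-y: clear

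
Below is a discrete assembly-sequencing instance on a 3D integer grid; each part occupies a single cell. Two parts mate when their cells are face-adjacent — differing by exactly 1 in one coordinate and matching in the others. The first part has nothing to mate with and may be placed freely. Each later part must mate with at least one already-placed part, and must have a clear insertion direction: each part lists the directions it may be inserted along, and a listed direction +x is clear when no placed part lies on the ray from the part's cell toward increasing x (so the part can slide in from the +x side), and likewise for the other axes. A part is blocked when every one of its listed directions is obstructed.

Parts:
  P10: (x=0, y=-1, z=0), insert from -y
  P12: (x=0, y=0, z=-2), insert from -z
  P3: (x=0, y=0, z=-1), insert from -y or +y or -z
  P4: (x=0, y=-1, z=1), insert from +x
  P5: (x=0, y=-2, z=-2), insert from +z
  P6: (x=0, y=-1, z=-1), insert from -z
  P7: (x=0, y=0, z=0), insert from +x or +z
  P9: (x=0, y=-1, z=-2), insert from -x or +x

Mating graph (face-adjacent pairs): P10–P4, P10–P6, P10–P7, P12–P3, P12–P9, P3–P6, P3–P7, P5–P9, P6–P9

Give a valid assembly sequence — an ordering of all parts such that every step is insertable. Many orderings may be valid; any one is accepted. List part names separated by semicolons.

P3; P12; P7; P10; P4; P6; P9; P5

1. P3@(0, 0, -1) [-y clear] — {P3}
2. P12@(0, 0, -2) [-z clear] — {P12, P3}
3. P7@(0, 0, 0) [+x clear] — {P12, P3, P7}
4. P10@(0, -1, 0) [-y clear] — {P10, P12, P3, P7}
5. P4@(0, -1, 1) [+x clear] — {P10, P12, P3, P4, P7}
6. P6@(0, -1, -1) [-z clear] — {P10, P12, P3, P4, P6, P7}
7. P9@(0, -1, -2) [-x clear] — {P10, P12, P3, P4, P6, P7, P9}
8. P5@(0, -2, -2) [+z clear] — {P10, P12, P3, P4, P5, P6, P7, P9}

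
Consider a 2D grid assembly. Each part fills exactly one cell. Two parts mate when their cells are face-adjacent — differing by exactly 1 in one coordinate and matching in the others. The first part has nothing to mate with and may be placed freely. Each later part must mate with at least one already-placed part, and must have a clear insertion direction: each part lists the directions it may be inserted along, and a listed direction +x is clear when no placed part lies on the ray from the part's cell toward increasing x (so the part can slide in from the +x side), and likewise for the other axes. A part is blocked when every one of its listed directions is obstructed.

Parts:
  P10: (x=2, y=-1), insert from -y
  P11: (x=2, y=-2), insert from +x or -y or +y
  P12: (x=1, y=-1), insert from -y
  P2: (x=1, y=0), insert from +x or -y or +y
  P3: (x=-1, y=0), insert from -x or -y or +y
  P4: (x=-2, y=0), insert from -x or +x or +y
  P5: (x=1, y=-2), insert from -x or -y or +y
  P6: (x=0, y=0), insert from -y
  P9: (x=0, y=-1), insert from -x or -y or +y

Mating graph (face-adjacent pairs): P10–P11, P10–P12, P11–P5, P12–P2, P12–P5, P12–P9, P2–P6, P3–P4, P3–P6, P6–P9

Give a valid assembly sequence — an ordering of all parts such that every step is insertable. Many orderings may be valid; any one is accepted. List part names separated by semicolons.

1. P6@(0, 0) [-y clear] — {P6}
2. P9@(0, -1) [-x clear] — {P6, P9}
3. P3@(-1, 0) [-x clear] — {P3, P6, P9}
4. P2@(1, 0) [+x clear] — {P2, P3, P6, P9}
5. P4@(-2, 0) [-x clear] — {P2, P3, P4, P6, P9}
6. P12@(1, -1) [-y clear] — {P12, P2, P3, P4, P6, P9}
7. P5@(1, -2) [-x clear] — {P12, P2, P3, P4, P5, P6, P9}
8. P10@(2, -1) [-y clear] — {P10, P12, P2, P3, P4, P5, P6, P9}
9. P11@(2, -2) [+x clear] — {P10, P11, P12, P2, P3, P4, P5, P6, P9}

P6; P9; P3; P2; P4; P12; P5; P10; P11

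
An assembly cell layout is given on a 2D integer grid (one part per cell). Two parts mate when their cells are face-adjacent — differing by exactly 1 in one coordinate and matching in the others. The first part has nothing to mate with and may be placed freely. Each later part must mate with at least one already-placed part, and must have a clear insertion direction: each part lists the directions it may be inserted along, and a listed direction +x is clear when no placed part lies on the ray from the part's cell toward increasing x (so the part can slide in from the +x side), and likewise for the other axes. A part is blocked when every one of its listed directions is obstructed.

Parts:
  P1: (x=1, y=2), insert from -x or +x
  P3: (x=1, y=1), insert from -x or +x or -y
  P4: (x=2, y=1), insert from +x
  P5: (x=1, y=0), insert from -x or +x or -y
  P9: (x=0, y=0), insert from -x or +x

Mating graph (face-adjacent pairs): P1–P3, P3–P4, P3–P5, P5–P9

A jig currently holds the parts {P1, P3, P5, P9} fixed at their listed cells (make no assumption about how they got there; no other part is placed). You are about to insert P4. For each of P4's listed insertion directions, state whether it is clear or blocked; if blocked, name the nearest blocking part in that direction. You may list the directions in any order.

+x: ray from P4(2, 1) has no placed part ⇒ clear

+x: clear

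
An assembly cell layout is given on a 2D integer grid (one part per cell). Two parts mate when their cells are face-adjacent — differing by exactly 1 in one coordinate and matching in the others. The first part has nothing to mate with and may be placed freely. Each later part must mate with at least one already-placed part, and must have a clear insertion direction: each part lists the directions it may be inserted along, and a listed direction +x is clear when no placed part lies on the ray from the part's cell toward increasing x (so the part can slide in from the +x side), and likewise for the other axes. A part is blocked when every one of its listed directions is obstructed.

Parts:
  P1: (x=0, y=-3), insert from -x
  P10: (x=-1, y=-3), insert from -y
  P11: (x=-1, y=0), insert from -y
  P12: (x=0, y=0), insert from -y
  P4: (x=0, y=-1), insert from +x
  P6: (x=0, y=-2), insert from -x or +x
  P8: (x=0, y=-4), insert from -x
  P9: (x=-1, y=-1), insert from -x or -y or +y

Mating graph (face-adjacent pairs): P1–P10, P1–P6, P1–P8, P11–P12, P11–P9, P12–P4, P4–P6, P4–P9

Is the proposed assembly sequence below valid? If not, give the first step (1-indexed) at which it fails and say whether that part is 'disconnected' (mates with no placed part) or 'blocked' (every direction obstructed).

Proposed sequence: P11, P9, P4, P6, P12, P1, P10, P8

Invalid at step 5 (blocked)

1. P11@(-1, 0) [-y clear] — {P11}
2. P9@(-1, -1) [-x clear] — {P11, P9}
3. P4@(0, -1) [+x clear] — {P11, P4, P9}
4. P6@(0, -2) [-x clear] — {P11, P4, P6, P9}
5. P12@(0, 0) — -y all obstructed ⇒ blocked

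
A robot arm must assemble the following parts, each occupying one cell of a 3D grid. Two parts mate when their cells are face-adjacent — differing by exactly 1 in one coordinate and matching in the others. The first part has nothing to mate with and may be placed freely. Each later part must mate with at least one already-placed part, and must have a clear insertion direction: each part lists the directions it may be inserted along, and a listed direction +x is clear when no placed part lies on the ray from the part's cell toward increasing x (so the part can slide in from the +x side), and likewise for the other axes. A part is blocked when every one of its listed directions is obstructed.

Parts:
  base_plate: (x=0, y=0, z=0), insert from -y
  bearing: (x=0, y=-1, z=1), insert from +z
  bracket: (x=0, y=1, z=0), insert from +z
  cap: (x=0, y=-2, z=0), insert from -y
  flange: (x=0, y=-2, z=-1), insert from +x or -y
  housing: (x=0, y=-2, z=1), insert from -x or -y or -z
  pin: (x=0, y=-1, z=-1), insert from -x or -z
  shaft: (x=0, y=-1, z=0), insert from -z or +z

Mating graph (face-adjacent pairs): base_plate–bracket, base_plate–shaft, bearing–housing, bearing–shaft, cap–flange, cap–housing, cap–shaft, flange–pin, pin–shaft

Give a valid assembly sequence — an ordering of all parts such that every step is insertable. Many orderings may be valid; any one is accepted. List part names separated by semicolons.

1. bracket@(0, 1, 0) [+z clear] — {bracket}
2. base_plate@(0, 0, 0) [-y clear] — {base_plate, bracket}
3. shaft@(0, -1, 0) [-z clear] — {base_plate, bracket, shaft}
4. bearing@(0, -1, 1) [+z clear] — {base_plate, bearing, bracket, shaft}
5. pin@(0, -1, -1) [-x clear] — {base_plate, bearing, bracket, pin, shaft}
6. cap@(0, -2, 0) [-y clear] — {base_plate, bearing, bracket, cap, pin, shaft}
7. flange@(0, -2, -1) [+x clear] — {base_plate, bearing, bracket, cap, flange, pin, shaft}
8. housing@(0, -2, 1) [-x clear] — {base_plate, bearing, bracket, cap, flange, housing, pin, shaft}

bracket; base_plate; shaft; bearing; pin; cap; flange; housing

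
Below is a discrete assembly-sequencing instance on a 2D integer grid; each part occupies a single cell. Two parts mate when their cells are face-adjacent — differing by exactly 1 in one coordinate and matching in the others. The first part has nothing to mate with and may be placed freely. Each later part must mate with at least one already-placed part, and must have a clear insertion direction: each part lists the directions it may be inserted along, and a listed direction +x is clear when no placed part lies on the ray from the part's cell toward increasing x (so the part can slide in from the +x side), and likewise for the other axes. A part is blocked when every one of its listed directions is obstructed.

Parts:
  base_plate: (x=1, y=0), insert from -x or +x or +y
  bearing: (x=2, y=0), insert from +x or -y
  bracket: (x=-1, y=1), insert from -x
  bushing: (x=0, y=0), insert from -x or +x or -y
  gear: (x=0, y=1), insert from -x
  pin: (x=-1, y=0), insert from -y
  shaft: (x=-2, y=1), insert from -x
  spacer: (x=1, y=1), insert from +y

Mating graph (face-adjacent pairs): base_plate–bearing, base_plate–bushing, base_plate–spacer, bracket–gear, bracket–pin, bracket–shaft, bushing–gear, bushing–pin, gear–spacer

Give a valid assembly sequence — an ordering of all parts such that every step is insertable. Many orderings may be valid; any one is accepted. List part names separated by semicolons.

spacer; gear; base_plate; bearing; bracket; shaft; pin; bushing

1. spacer@(1, 1) [+y clear] — {spacer}
2. gear@(0, 1) [-x clear] — {gear, spacer}
3. base_plate@(1, 0) [-x clear] — {base_plate, gear, spacer}
4. bearing@(2, 0) [+x clear] — {base_plate, bearing, gear, spacer}
5. bracket@(-1, 1) [-x clear] — {base_plate, bearing, bracket, gear, spacer}
6. shaft@(-2, 1) [-x clear] — {base_plate, bearing, bracket, gear, shaft, spacer}
7. pin@(-1, 0) [-y clear] — {base_plate, bearing, bracket, gear, pin, shaft, spacer}
8. bushing@(0, 0) [-y clear] — {base_plate, bearing, bracket, bushing, gear, pin, shaft, spacer}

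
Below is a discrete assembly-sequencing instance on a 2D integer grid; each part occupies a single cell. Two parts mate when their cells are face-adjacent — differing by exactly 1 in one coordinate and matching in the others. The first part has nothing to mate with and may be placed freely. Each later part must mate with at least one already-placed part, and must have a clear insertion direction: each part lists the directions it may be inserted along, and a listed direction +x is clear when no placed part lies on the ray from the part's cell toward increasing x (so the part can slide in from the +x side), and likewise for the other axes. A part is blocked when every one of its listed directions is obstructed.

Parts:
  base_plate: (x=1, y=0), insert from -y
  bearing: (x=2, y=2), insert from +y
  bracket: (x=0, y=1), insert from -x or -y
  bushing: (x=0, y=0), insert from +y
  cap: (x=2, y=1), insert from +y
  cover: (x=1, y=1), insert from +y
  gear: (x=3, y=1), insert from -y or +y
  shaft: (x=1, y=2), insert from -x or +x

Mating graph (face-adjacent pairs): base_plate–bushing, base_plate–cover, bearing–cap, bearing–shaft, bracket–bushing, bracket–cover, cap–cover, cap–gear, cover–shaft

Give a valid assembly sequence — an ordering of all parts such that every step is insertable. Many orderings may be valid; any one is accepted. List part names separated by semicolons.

cap; gear; cover; shaft; base_plate; bushing; bracket; bearing

1. cap@(2, 1) [+y clear] — {cap}
2. gear@(3, 1) [-y clear] — {cap, gear}
3. cover@(1, 1) [+y clear] — {cap, cover, gear}
4. shaft@(1, 2) [-x clear] — {cap, cover, gear, shaft}
5. base_plate@(1, 0) [-y clear] — {base_plate, cap, cover, gear, shaft}
6. bushing@(0, 0) [+y clear] — {base_plate, bushing, cap, cover, gear, shaft}
7. bracket@(0, 1) [-x clear] — {base_plate, bracket, bushing, cap, cover, gear, shaft}
8. bearing@(2, 2) [+y clear] — {base_plate, bearing, bracket, bushing, cap, cover, gear, shaft}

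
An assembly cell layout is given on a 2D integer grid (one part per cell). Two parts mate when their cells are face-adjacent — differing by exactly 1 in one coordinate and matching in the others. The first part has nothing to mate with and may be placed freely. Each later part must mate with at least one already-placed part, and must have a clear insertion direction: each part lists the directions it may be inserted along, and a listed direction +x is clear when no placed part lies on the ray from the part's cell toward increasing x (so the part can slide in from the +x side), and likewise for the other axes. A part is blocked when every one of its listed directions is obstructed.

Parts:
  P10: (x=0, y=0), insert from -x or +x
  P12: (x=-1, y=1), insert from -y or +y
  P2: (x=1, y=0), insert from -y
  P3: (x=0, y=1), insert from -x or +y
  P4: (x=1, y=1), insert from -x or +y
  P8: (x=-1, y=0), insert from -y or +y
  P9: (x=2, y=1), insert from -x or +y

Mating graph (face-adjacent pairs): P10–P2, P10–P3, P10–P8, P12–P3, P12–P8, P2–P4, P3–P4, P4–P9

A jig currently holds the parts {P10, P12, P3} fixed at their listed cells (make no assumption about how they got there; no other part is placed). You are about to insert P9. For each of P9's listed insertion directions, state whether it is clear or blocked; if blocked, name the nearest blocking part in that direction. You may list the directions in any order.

+y: clear; -x: blocked by P3

-x: nearest on ray is P3@(0, 1) ⇒ blocked
+y: ray from P9(2, 1) has no placed part ⇒ clear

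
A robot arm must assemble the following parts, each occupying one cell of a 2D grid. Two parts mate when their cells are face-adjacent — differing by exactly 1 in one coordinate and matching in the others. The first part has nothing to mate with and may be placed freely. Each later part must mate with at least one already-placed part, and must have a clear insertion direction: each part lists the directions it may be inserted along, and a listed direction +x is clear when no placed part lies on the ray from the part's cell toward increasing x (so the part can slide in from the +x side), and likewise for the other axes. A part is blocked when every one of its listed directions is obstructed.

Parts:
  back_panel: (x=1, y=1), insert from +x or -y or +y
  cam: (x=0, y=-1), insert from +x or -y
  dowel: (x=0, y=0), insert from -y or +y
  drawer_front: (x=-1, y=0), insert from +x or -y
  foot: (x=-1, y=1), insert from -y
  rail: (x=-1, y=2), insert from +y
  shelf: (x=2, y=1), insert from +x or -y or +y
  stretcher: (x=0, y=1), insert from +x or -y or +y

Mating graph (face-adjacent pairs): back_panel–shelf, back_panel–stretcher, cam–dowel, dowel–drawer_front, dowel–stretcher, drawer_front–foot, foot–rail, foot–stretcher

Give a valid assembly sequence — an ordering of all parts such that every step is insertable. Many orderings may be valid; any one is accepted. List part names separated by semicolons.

1. shelf@(2, 1) [+x clear] — {shelf}
2. back_panel@(1, 1) [-y clear] — {back_panel, shelf}
3. stretcher@(0, 1) [-y clear] — {back_panel, shelf, stretcher}
4. foot@(-1, 1) [-y clear] — {back_panel, foot, shelf, stretcher}
5. dowel@(0, 0) [-y clear] — {back_panel, dowel, foot, shelf, stretcher}
6. cam@(0, -1) [+x clear] — {back_panel, cam, dowel, foot, shelf, stretcher}
7. rail@(-1, 2) [+y clear] — {back_panel, cam, dowel, foot, rail, shelf, stretcher}
8. drawer_front@(-1, 0) [-y clear] — {back_panel, cam, dowel, drawer_front, foot, rail, shelf, stretcher}

shelf; back_panel; stretcher; foot; dowel; cam; rail; drawer_front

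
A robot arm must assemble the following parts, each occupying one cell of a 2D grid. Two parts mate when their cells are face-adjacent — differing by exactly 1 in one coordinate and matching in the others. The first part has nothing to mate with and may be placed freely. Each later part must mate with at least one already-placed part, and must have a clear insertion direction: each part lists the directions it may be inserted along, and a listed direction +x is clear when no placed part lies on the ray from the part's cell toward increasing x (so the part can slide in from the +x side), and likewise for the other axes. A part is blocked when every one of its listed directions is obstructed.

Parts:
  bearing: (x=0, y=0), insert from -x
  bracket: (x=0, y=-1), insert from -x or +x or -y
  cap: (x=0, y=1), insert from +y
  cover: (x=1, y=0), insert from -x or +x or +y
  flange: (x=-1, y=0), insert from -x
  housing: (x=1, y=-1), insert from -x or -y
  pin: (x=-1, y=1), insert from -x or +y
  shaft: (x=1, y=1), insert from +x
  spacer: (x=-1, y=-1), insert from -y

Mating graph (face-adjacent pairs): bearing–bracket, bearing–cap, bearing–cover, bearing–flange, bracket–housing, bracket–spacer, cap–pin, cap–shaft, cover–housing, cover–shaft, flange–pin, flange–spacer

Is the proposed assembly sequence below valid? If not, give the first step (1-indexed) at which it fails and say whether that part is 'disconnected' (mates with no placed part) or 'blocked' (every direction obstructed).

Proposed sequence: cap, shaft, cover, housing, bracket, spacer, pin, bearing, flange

1. cap@(0, 1) [+y clear] — {cap}
2. shaft@(1, 1) [+x clear] — {cap, shaft}
3. cover@(1, 0) [-x clear] — {cap, cover, shaft}
4. housing@(1, -1) [-x clear] — {cap, cover, housing, shaft}
5. bracket@(0, -1) [-x clear] — {bracket, cap, cover, housing, shaft}
6. spacer@(-1, -1) [-y clear] — {bracket, cap, cover, housing, shaft, spacer}
7. pin@(-1, 1) [-x clear] — {bracket, cap, cover, housing, pin, shaft, spacer}
8. bearing@(0, 0) [-x clear] — {bearing, bracket, cap, cover, housing, pin, shaft, spacer}
9. flange@(-1, 0) [-x clear] — {bearing, bracket, cap, cover, flange, housing, pin, shaft, spacer}

Valid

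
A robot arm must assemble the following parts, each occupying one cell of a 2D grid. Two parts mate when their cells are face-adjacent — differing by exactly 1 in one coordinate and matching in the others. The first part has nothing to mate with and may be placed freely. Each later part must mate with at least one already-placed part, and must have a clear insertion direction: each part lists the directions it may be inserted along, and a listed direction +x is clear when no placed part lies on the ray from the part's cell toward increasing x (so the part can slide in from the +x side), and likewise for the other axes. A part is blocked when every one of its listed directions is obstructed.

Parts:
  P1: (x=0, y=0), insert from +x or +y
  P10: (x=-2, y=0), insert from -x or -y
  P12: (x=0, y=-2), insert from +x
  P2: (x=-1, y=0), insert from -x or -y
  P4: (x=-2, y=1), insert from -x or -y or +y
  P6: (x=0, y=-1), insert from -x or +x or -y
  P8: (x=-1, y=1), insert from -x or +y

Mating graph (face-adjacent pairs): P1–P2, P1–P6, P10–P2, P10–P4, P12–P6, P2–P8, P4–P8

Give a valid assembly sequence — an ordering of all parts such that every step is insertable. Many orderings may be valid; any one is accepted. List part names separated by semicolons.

P2; P10; P1; P6; P8; P12; P4

1. P2@(-1, 0) [-x clear] — {P2}
2. P10@(-2, 0) [-x clear] — {P10, P2}
3. P1@(0, 0) [+x clear] — {P1, P10, P2}
4. P6@(0, -1) [-x clear] — {P1, P10, P2, P6}
5. P8@(-1, 1) [-x clear] — {P1, P10, P2, P6, P8}
6. P12@(0, -2) [+x clear] — {P1, P10, P12, P2, P6, P8}
7. P4@(-2, 1) [-x clear] — {P1, P10, P12, P2, P4, P6, P8}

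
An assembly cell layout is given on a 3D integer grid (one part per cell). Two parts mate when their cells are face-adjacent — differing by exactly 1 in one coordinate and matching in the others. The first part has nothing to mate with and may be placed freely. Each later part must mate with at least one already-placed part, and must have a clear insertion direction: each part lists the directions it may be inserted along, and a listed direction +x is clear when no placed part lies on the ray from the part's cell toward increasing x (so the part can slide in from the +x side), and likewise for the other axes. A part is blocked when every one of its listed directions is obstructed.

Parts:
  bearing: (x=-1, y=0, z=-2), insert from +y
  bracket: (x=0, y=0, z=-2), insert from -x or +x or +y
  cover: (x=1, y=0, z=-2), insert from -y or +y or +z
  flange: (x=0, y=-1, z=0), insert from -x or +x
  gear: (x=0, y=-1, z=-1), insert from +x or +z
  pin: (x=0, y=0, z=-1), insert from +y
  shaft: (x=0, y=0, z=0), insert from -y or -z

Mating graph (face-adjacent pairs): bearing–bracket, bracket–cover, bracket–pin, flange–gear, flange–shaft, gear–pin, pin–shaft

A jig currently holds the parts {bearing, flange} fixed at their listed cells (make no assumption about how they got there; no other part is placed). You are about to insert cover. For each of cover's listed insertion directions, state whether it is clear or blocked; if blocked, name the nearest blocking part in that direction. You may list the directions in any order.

-y: ray from cover(1, 0, -2) has no placed part ⇒ clear
+y: ray from cover(1, 0, -2) has no placed part ⇒ clear
+z: ray from cover(1, 0, -2) has no placed part ⇒ clear

+y: clear; +z: clear; -y: clear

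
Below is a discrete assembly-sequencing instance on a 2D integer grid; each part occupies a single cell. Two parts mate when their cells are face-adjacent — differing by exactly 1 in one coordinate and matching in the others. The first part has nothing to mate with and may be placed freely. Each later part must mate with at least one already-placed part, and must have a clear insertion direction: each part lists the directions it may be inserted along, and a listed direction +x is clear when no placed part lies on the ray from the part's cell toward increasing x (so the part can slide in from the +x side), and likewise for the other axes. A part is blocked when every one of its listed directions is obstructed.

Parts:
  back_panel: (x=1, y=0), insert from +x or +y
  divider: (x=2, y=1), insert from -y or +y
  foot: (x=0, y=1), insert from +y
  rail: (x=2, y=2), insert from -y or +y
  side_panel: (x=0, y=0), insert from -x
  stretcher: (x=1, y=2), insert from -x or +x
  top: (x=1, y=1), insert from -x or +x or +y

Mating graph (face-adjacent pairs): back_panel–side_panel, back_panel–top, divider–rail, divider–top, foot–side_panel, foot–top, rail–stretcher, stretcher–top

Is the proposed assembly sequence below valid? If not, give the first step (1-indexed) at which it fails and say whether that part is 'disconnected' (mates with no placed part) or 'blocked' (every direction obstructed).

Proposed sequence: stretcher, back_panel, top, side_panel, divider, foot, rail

Invalid at step 2 (disconnected)

1. stretcher@(1, 2) [-x clear] — {stretcher}
2. back_panel@(1, 0) — no placed neighbour ⇒ disconnected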